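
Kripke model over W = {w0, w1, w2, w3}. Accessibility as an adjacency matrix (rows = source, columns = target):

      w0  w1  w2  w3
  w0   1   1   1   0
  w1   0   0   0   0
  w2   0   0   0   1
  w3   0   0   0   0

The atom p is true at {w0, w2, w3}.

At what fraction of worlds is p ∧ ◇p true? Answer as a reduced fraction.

1/2

w0: p is T, ◇p is T. ✓
w1: p is F, ◇p is F. ✗
w2: p is T, ◇p is T. ✓
w3: p is T, ◇p is F. ✗
That's 2 of 4 worlds, so 2/4 = 1/2.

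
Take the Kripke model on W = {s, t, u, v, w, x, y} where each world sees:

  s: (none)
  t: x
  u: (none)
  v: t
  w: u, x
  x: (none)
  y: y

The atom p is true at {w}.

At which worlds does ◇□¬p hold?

s: no successors, so ◇□¬p fails. ✗
t: successors {x}; □¬p there: x:T. ✓
u: no successors, so ◇□¬p fails. ✗
v: successors {t}; □¬p there: t:T. ✓
w: successors {u, x}; □¬p there: u:T, x:T. ✓
x: no successors, so ◇□¬p fails. ✗
y: successors {y}; □¬p there: y:T. ✓

{t, v, w, y}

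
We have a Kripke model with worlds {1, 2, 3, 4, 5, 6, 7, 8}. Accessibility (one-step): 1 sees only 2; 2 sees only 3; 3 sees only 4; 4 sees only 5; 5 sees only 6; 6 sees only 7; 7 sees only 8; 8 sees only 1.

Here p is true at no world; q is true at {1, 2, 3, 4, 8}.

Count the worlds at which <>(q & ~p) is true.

1: successors {2}; q & ~p there: 2:T. ✓
2: successors {3}; q & ~p there: 3:T. ✓
3: successors {4}; q & ~p there: 4:T. ✓
4: successors {5}; q & ~p there: 5:F. ✗
5: successors {6}; q & ~p there: 6:F. ✗
6: successors {7}; q & ~p there: 7:F. ✗
7: successors {8}; q & ~p there: 8:T. ✓
8: successors {1}; q & ~p there: 1:T. ✓
Satisfying worlds: {1, 2, 3, 7, 8}.

5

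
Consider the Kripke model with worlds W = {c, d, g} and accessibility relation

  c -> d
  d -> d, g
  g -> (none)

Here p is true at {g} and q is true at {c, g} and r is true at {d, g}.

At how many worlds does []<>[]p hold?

c: successors {d}; <>[]p there: d:T. ✓
d: successors {d, g}; <>[]p there: d:T, g:F. ✗
g: no successors, so []<>[]p holds vacuously. ✓
Satisfying worlds: {c, g}.

2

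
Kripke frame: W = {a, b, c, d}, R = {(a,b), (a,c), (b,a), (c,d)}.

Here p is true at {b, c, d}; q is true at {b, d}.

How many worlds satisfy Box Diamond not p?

a: successors {b, c}; Diamond not p there: b:T, c:F. ✗
b: successors {a}; Diamond not p there: a:F. ✗
c: successors {d}; Diamond not p there: d:F. ✗
d: no successors, so Box Diamond not p holds vacuously. ✓
Satisfying worlds: {d}.

1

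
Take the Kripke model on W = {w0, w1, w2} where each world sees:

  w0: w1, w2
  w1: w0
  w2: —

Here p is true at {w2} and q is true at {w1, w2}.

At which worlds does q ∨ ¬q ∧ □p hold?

w0: q is F, ¬q ∧ □p is F. ✗
w1: q is T, ¬q ∧ □p is F. ✓
w2: q is T, ¬q ∧ □p is F. ✓

{w1, w2}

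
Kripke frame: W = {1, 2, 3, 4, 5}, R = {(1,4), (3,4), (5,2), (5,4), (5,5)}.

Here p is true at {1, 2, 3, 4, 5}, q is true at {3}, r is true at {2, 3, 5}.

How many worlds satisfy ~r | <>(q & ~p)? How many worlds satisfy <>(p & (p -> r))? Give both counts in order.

For ~r | <>(q & ~p):
1: ~r is T, <>(q & ~p) is F. ✓
2: ~r is F, <>(q & ~p) is F. ✗
3: ~r is F, <>(q & ~p) is F. ✗
4: ~r is T, <>(q & ~p) is F. ✓
5: ~r is F, <>(q & ~p) is F. ✗
— 2 worlds.
For <>(p & (p -> r)):
1: successors {4}; p & (p -> r) there: 4:F. ✗
2: no successors, so <>(p & (p -> r)) fails. ✗
3: successors {4}; p & (p -> r) there: 4:F. ✗
4: no successors, so <>(p & (p -> r)) fails. ✗
5: successors {2, 4, 5}; p & (p -> r) there: 2:T, 4:F, 5:T. ✓
— 1 world.

2 and 1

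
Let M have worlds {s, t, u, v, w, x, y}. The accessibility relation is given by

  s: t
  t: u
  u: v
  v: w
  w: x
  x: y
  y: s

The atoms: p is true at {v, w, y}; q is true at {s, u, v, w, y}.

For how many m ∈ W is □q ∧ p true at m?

s: □q is F, p is F. ✗
t: □q is T, p is F. ✗
u: □q is T, p is F. ✗
v: □q is T, p is T. ✓
w: □q is F, p is T. ✗
x: □q is T, p is F. ✗
y: □q is T, p is T. ✓
Satisfying worlds: {v, y}.

2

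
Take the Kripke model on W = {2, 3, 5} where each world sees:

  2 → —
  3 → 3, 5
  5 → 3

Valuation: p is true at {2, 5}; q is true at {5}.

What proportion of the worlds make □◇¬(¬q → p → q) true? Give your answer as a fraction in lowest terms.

1/3

2: no successors, so □◇¬(¬q → p → q) holds vacuously. ✓
3: successors {3, 5}; ◇¬(¬q → p → q) there: 3:F, 5:F. ✗
5: successors {3}; ◇¬(¬q → p → q) there: 3:F. ✗
That's 1 of 3 worlds, so 1/3.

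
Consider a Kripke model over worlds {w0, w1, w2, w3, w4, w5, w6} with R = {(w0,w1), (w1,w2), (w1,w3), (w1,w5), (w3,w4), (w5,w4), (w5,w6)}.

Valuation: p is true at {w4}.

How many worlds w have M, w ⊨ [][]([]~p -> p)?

5

w0: successors {w1}; []([]~p -> p) there: w1:F. ✗
w1: successors {w2, w3, w5}; []([]~p -> p) there: w2:T, w3:T, w5:F. ✗
w2: no successors, so [][]([]~p -> p) holds vacuously. ✓
w3: successors {w4}; []([]~p -> p) there: w4:T. ✓
w4: no successors, so [][]([]~p -> p) holds vacuously. ✓
w5: successors {w4, w6}; []([]~p -> p) there: w4:T, w6:T. ✓
w6: no successors, so [][]([]~p -> p) holds vacuously. ✓
Satisfying worlds: {w2, w3, w4, w5, w6}.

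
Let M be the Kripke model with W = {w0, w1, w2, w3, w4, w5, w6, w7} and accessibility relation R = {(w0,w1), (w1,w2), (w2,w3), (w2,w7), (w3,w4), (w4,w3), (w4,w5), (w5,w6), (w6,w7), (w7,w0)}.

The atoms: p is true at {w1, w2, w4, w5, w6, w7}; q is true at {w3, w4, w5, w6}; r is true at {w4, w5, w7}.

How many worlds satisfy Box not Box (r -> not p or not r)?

w0: successors {w1}; not Box (r -> not p or not r) there: w1:F. ✗
w1: successors {w2}; not Box (r -> not p or not r) there: w2:T. ✓
w2: successors {w3, w7}; not Box (r -> not p or not r) there: w3:T, w7:F. ✗
w3: successors {w4}; not Box (r -> not p or not r) there: w4:T. ✓
w4: successors {w3, w5}; not Box (r -> not p or not r) there: w3:T, w5:F. ✗
w5: successors {w6}; not Box (r -> not p or not r) there: w6:T. ✓
w6: successors {w7}; not Box (r -> not p or not r) there: w7:F. ✗
w7: successors {w0}; not Box (r -> not p or not r) there: w0:F. ✗
Satisfying worlds: {w1, w3, w5}.

3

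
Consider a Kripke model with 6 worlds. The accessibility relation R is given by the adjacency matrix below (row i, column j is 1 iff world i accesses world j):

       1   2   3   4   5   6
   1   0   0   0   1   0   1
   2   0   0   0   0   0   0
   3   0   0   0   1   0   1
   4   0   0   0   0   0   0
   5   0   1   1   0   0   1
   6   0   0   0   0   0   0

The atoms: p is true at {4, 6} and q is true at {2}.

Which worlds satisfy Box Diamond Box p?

1: successors {4, 6}; Diamond Box p there: 4:F, 6:F. ✗
2: no successors, so Box Diamond Box p holds vacuously. ✓
3: successors {4, 6}; Diamond Box p there: 4:F, 6:F. ✗
4: no successors, so Box Diamond Box p holds vacuously. ✓
5: successors {2, 3, 6}; Diamond Box p there: 2:F, 3:T, 6:F. ✗
6: no successors, so Box Diamond Box p holds vacuously. ✓

{2, 4, 6}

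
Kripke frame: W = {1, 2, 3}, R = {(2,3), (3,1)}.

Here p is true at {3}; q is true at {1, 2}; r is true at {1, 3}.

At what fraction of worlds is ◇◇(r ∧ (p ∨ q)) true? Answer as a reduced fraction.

1: no successors, so ◇◇(r ∧ (p ∨ q)) fails. ✗
2: successors {3}; ◇(r ∧ (p ∨ q)) there: 3:T. ✓
3: successors {1}; ◇(r ∧ (p ∨ q)) there: 1:F. ✗
That's 1 of 3 worlds, so 1/3.

1/3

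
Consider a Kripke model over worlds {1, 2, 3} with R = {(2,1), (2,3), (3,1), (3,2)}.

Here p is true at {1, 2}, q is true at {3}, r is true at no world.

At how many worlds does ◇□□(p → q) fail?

1

1: no successors, so ◇□□(p → q) fails. ✗
2: successors {1, 3}; □□(p → q) there: 1:T, 3:F. ✓
3: successors {1, 2}; □□(p → q) there: 1:T, 2:F. ✓
Satisfying worlds: {2, 3}.
So ◇□□(p → q) fails at the other 1 world.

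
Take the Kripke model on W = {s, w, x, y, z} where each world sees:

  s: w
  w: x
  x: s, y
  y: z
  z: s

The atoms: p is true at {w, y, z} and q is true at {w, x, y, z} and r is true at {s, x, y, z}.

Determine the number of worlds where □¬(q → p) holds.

s: successors {w}; ¬(q → p) there: w:F. ✗
w: successors {x}; ¬(q → p) there: x:T. ✓
x: successors {s, y}; ¬(q → p) there: s:F, y:F. ✗
y: successors {z}; ¬(q → p) there: z:F. ✗
z: successors {s}; ¬(q → p) there: s:F. ✗
Satisfying worlds: {w}.

1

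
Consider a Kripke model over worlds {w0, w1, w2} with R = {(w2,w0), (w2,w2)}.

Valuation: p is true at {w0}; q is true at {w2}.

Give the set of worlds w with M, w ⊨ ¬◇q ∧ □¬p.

{w0, w1}

w0: ¬◇q is T, □¬p is T. ✓
w1: ¬◇q is T, □¬p is T. ✓
w2: ¬◇q is F, □¬p is F. ✗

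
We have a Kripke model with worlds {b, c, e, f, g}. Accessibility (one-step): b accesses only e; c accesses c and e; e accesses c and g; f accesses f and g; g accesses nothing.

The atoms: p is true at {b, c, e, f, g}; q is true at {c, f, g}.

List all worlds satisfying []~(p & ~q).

b: successors {e}; ~(p & ~q) there: e:F. ✗
c: successors {c, e}; ~(p & ~q) there: c:T, e:F. ✗
e: successors {c, g}; ~(p & ~q) there: c:T, g:T. ✓
f: successors {f, g}; ~(p & ~q) there: f:T, g:T. ✓
g: no successors, so []~(p & ~q) holds vacuously. ✓

{e, f, g}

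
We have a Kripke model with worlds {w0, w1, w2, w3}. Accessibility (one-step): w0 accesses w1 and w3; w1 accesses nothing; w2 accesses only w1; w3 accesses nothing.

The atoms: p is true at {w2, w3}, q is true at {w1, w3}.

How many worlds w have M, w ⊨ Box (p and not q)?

2

w0: successors {w1, w3}; p and not q there: w1:F, w3:F. ✗
w1: no successors, so Box (p and not q) holds vacuously. ✓
w2: successors {w1}; p and not q there: w1:F. ✗
w3: no successors, so Box (p and not q) holds vacuously. ✓
Satisfying worlds: {w1, w3}.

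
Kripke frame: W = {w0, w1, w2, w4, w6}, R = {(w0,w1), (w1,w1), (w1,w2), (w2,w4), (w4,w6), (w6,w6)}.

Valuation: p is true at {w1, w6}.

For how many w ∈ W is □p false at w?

2

w0: successors {w1}; p there: w1:T. ✓
w1: successors {w1, w2}; p there: w1:T, w2:F. ✗
w2: successors {w4}; p there: w4:F. ✗
w4: successors {w6}; p there: w6:T. ✓
w6: successors {w6}; p there: w6:T. ✓
Satisfying worlds: {w0, w4, w6}.
So □p fails at the other 2 worlds.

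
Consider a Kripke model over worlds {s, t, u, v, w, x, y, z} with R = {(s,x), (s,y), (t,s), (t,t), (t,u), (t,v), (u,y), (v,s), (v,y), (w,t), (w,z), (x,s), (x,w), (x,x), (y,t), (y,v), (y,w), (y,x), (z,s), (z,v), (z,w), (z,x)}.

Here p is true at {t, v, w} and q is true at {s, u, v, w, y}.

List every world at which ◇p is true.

s: successors {x, y}; p there: x:F, y:F. ✗
t: successors {s, t, u, v}; p there: s:F, t:T, u:F, v:T. ✓
u: successors {y}; p there: y:F. ✗
v: successors {s, y}; p there: s:F, y:F. ✗
w: successors {t, z}; p there: t:T, z:F. ✓
x: successors {s, w, x}; p there: s:F, w:T, x:F. ✓
y: successors {t, v, w, x}; p there: t:T, v:T, w:T, x:F. ✓
z: successors {s, v, w, x}; p there: s:F, v:T, w:T, x:F. ✓

{t, w, x, y, z}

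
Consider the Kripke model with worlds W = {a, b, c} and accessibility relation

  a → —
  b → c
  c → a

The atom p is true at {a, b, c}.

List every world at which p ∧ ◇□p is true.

{b, c}

a: p is T, ◇□p is F. ✗
b: p is T, ◇□p is T. ✓
c: p is T, ◇□p is T. ✓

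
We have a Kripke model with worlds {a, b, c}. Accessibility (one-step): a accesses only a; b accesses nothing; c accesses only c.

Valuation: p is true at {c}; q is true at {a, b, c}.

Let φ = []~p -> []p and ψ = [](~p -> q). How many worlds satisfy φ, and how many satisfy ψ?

2 and 3

For []~p -> []p:
a: []~p is T, []p is F. ✗
b: []~p is T, []p is T. ✓
c: []~p is F, []p is T. ✓
— 2 worlds.
For [](~p -> q):
a: successors {a}; ~p -> q there: a:T. ✓
b: no successors, so [](~p -> q) holds vacuously. ✓
c: successors {c}; ~p -> q there: c:T. ✓
— 3 worlds.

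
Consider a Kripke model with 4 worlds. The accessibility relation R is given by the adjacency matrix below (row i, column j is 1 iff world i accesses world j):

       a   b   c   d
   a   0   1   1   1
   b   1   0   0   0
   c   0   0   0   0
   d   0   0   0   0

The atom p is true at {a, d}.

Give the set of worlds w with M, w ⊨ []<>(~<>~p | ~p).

a: successors {b, c, d}; <>(~<>~p | ~p) there: b:F, c:F, d:F. ✗
b: successors {a}; <>(~<>~p | ~p) there: a:T. ✓
c: no successors, so []<>(~<>~p | ~p) holds vacuously. ✓
d: no successors, so []<>(~<>~p | ~p) holds vacuously. ✓

{b, c, d}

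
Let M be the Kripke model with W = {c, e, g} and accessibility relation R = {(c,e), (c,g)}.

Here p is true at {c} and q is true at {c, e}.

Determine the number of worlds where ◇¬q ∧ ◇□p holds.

c: ◇¬q is T, ◇□p is T. ✓
e: ◇¬q is F, ◇□p is F. ✗
g: ◇¬q is F, ◇□p is F. ✗
Satisfying worlds: {c}.

1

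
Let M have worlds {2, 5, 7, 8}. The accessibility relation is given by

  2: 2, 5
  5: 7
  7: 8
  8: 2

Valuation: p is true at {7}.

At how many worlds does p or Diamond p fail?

2

2: p is F, Diamond p is F. ✗
5: p is F, Diamond p is T. ✓
7: p is T, Diamond p is F. ✓
8: p is F, Diamond p is F. ✗
Satisfying worlds: {5, 7}.
So p or Diamond p fails at the other 2 worlds.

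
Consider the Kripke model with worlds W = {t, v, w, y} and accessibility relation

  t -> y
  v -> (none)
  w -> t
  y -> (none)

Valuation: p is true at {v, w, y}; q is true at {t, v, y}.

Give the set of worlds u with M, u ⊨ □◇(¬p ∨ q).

t: successors {y}; ◇(¬p ∨ q) there: y:F. ✗
v: no successors, so □◇(¬p ∨ q) holds vacuously. ✓
w: successors {t}; ◇(¬p ∨ q) there: t:T. ✓
y: no successors, so □◇(¬p ∨ q) holds vacuously. ✓

{v, w, y}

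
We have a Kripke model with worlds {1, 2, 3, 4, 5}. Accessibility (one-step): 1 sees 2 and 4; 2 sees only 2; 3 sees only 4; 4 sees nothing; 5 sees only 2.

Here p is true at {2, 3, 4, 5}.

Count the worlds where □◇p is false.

2

1: successors {2, 4}; ◇p there: 2:T, 4:F. ✗
2: successors {2}; ◇p there: 2:T. ✓
3: successors {4}; ◇p there: 4:F. ✗
4: no successors, so □◇p holds vacuously. ✓
5: successors {2}; ◇p there: 2:T. ✓
Satisfying worlds: {2, 4, 5}.
So □◇p fails at the other 2 worlds.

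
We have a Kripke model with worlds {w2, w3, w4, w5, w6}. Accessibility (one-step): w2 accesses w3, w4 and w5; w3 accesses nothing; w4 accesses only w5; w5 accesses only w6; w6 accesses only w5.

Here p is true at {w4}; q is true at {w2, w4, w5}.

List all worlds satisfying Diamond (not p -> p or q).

w2: successors {w3, w4, w5}; not p -> p or q there: w3:F, w4:T, w5:T. ✓
w3: no successors, so Diamond (not p -> p or q) fails. ✗
w4: successors {w5}; not p -> p or q there: w5:T. ✓
w5: successors {w6}; not p -> p or q there: w6:F. ✗
w6: successors {w5}; not p -> p or q there: w5:T. ✓

{w2, w4, w6}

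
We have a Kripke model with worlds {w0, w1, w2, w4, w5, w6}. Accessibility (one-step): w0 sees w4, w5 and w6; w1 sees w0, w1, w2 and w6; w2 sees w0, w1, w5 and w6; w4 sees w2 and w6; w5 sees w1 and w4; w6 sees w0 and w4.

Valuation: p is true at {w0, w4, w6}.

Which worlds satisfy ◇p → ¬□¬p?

{w0, w1, w2, w4, w5, w6}

w0: ◇p is T, ¬□¬p is T. ✓
w1: ◇p is T, ¬□¬p is T. ✓
w2: ◇p is T, ¬□¬p is T. ✓
w4: ◇p is T, ¬□¬p is T. ✓
w5: ◇p is T, ¬□¬p is T. ✓
w6: ◇p is T, ¬□¬p is T. ✓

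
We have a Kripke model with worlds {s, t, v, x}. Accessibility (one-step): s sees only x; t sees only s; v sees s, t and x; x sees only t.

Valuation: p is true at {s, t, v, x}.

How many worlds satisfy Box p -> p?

s: Box p is T, p is T. ✓
t: Box p is T, p is T. ✓
v: Box p is T, p is T. ✓
x: Box p is T, p is T. ✓
Satisfying worlds: {s, t, v, x}.

4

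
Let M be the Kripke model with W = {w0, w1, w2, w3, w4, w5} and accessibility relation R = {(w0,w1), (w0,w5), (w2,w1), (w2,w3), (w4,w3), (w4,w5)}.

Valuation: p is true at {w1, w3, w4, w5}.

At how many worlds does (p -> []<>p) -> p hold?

w0: p -> []<>p is T, p is F. ✗
w1: p -> []<>p is T, p is T. ✓
w2: p -> []<>p is T, p is F. ✗
w3: p -> []<>p is T, p is T. ✓
w4: p -> []<>p is F, p is T. ✓
w5: p -> []<>p is T, p is T. ✓
Satisfying worlds: {w1, w3, w4, w5}.

4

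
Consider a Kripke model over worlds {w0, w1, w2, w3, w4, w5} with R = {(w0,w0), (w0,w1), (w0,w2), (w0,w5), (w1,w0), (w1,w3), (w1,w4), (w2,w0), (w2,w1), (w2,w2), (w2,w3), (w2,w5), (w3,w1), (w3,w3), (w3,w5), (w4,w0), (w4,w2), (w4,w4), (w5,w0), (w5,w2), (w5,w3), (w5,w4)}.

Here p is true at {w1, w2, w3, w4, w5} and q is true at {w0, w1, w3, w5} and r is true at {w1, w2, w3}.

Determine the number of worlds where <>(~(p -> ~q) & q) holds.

w0: successors {w0, w1, w2, w5}; ~(p -> ~q) & q there: w0:F, w1:T, w2:F, w5:T. ✓
w1: successors {w0, w3, w4}; ~(p -> ~q) & q there: w0:F, w3:T, w4:F. ✓
w2: successors {w0, w1, w2, w3, w5}; ~(p -> ~q) & q there: w0:F, w1:T, w2:F, w3:T, w5:T. ✓
w3: successors {w1, w3, w5}; ~(p -> ~q) & q there: w1:T, w3:T, w5:T. ✓
w4: successors {w0, w2, w4}; ~(p -> ~q) & q there: w0:F, w2:F, w4:F. ✗
w5: successors {w0, w2, w3, w4}; ~(p -> ~q) & q there: w0:F, w2:F, w3:T, w4:F. ✓
Satisfying worlds: {w0, w1, w2, w3, w5}.

5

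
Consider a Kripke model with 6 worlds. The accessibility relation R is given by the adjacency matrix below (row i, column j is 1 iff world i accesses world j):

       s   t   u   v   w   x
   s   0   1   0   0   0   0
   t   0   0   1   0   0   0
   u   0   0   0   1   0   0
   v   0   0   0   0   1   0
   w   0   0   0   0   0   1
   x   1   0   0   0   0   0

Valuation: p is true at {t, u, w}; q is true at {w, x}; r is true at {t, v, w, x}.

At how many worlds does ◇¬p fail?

3

s: successors {t}; ¬p there: t:F. ✗
t: successors {u}; ¬p there: u:F. ✗
u: successors {v}; ¬p there: v:T. ✓
v: successors {w}; ¬p there: w:F. ✗
w: successors {x}; ¬p there: x:T. ✓
x: successors {s}; ¬p there: s:T. ✓
Satisfying worlds: {u, w, x}.
So ◇¬p fails at the other 3 worlds.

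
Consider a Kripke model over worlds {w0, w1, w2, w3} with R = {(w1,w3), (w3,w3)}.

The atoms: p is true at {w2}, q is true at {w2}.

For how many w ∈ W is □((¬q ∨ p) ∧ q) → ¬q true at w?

3

w0: □((¬q ∨ p) ∧ q) is T, ¬q is T. ✓
w1: □((¬q ∨ p) ∧ q) is F, ¬q is T. ✓
w2: □((¬q ∨ p) ∧ q) is T, ¬q is F. ✗
w3: □((¬q ∨ p) ∧ q) is F, ¬q is T. ✓
Satisfying worlds: {w0, w1, w3}.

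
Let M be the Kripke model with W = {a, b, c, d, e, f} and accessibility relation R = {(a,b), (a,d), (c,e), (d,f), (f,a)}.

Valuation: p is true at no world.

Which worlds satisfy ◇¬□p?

a: successors {b, d}; ¬□p there: b:F, d:T. ✓
b: no successors, so ◇¬□p fails. ✗
c: successors {e}; ¬□p there: e:F. ✗
d: successors {f}; ¬□p there: f:T. ✓
e: no successors, so ◇¬□p fails. ✗
f: successors {a}; ¬□p there: a:T. ✓

{a, d, f}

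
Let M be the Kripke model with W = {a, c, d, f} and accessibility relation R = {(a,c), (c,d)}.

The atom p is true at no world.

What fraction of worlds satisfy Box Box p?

3/4

a: successors {c}; Box p there: c:F. ✗
c: successors {d}; Box p there: d:T. ✓
d: no successors, so Box Box p holds vacuously. ✓
f: no successors, so Box Box p holds vacuously. ✓
That's 3 of 4 worlds, so 3/4.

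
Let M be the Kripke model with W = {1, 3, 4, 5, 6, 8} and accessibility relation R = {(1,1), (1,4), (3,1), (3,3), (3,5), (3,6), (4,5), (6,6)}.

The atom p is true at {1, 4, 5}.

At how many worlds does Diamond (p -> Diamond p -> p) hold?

1: successors {1, 4}; p -> Diamond p -> p there: 1:T, 4:T. ✓
3: successors {1, 3, 5, 6}; p -> Diamond p -> p there: 1:T, 3:T, 5:T, 6:T. ✓
4: successors {5}; p -> Diamond p -> p there: 5:T. ✓
5: no successors, so Diamond (p -> Diamond p -> p) fails. ✗
6: successors {6}; p -> Diamond p -> p there: 6:T. ✓
8: no successors, so Diamond (p -> Diamond p -> p) fails. ✗
Satisfying worlds: {1, 3, 4, 6}.

4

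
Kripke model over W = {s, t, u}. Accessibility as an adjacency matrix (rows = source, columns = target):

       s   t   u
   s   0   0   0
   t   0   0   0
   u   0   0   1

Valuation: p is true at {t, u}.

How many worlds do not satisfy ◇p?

s: no successors, so ◇p fails. ✗
t: no successors, so ◇p fails. ✗
u: successors {u}; p there: u:T. ✓
Satisfying worlds: {u}.
So ◇p fails at the other 2 worlds.

2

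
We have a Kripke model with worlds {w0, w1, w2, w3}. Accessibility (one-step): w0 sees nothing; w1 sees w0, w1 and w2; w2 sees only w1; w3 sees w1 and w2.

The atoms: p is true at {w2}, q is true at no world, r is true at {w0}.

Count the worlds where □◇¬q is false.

w0: no successors, so □◇¬q holds vacuously. ✓
w1: successors {w0, w1, w2}; ◇¬q there: w0:F, w1:T, w2:T. ✗
w2: successors {w1}; ◇¬q there: w1:T. ✓
w3: successors {w1, w2}; ◇¬q there: w1:T, w2:T. ✓
Satisfying worlds: {w0, w2, w3}.
So □◇¬q fails at the other 1 world.

1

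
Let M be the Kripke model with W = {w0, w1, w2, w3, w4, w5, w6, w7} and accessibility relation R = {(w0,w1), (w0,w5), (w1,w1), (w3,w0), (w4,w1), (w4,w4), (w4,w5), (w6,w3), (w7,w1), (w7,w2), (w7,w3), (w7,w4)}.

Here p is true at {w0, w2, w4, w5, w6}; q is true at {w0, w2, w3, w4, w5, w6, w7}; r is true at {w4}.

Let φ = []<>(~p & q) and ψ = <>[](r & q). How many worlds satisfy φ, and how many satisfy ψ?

2 and 3

For []<>(~p & q):
w0: successors {w1, w5}; <>(~p & q) there: w1:F, w5:F. ✗
w1: successors {w1}; <>(~p & q) there: w1:F. ✗
w2: no successors, so []<>(~p & q) holds vacuously. ✓
w3: successors {w0}; <>(~p & q) there: w0:F. ✗
w4: successors {w1, w4, w5}; <>(~p & q) there: w1:F, w4:F, w5:F. ✗
w5: no successors, so []<>(~p & q) holds vacuously. ✓
w6: successors {w3}; <>(~p & q) there: w3:F. ✗
w7: successors {w1, w2, w3, w4}; <>(~p & q) there: w1:F, w2:F, w3:F, w4:F. ✗
— 2 worlds.
For <>[](r & q):
w0: successors {w1, w5}; [](r & q) there: w1:F, w5:T. ✓
w1: successors {w1}; [](r & q) there: w1:F. ✗
w2: no successors, so <>[](r & q) fails. ✗
w3: successors {w0}; [](r & q) there: w0:F. ✗
w4: successors {w1, w4, w5}; [](r & q) there: w1:F, w4:F, w5:T. ✓
w5: no successors, so <>[](r & q) fails. ✗
w6: successors {w3}; [](r & q) there: w3:F. ✗
w7: successors {w1, w2, w3, w4}; [](r & q) there: w1:F, w2:T, w3:F, w4:F. ✓
— 3 worlds.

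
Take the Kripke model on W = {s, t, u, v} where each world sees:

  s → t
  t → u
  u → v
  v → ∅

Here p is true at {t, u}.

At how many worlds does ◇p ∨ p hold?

s: ◇p is T, p is F. ✓
t: ◇p is T, p is T. ✓
u: ◇p is F, p is T. ✓
v: ◇p is F, p is F. ✗
Satisfying worlds: {s, t, u}.

3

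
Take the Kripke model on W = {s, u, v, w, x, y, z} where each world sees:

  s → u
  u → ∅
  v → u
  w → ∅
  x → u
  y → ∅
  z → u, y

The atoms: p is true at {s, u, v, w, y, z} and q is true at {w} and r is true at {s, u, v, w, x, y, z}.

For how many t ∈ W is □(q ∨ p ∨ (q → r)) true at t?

s: successors {u}; q ∨ p ∨ (q → r) there: u:T. ✓
u: no successors, so □(q ∨ p ∨ (q → r)) holds vacuously. ✓
v: successors {u}; q ∨ p ∨ (q → r) there: u:T. ✓
w: no successors, so □(q ∨ p ∨ (q → r)) holds vacuously. ✓
x: successors {u}; q ∨ p ∨ (q → r) there: u:T. ✓
y: no successors, so □(q ∨ p ∨ (q → r)) holds vacuously. ✓
z: successors {u, y}; q ∨ p ∨ (q → r) there: u:T, y:T. ✓
Satisfying worlds: {s, u, v, w, x, y, z}.

7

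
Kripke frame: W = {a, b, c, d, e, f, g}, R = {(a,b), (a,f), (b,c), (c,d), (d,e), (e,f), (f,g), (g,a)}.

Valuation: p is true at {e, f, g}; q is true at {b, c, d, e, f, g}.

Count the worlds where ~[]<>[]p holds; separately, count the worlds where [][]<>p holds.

For ~[]<>[]p:
a: []<>[]p is F. ✓
b: []<>[]p is T. ✗
c: []<>[]p is T. ✗
d: []<>[]p is T. ✗
e: []<>[]p is F. ✓
f: []<>[]p is F. ✓
g: []<>[]p is T. ✗
— 3 worlds.
For [][]<>p:
a: successors {b, f}; []<>p there: b:F, f:F. ✗
b: successors {c}; []<>p there: c:T. ✓
c: successors {d}; []<>p there: d:T. ✓
d: successors {e}; []<>p there: e:T. ✓
e: successors {f}; []<>p there: f:F. ✗
f: successors {g}; []<>p there: g:T. ✓
g: successors {a}; []<>p there: a:F. ✗
— 4 worlds.

3 and 4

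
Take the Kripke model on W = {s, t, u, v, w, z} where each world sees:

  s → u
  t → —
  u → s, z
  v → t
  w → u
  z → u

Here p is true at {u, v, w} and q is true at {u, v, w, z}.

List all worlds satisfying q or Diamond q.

{s, u, v, w, z}

s: q is F, Diamond q is T. ✓
t: q is F, Diamond q is F. ✗
u: q is T, Diamond q is T. ✓
v: q is T, Diamond q is F. ✓
w: q is T, Diamond q is T. ✓
z: q is T, Diamond q is T. ✓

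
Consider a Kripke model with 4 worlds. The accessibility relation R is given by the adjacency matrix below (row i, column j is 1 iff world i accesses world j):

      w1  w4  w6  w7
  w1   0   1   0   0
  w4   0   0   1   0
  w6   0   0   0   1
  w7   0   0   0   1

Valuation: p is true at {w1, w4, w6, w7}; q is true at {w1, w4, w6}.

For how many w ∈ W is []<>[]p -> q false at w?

1

w1: []<>[]p is T, q is T. ✓
w4: []<>[]p is T, q is T. ✓
w6: []<>[]p is T, q is T. ✓
w7: []<>[]p is T, q is F. ✗
Satisfying worlds: {w1, w4, w6}.
So []<>[]p -> q fails at the other 1 world.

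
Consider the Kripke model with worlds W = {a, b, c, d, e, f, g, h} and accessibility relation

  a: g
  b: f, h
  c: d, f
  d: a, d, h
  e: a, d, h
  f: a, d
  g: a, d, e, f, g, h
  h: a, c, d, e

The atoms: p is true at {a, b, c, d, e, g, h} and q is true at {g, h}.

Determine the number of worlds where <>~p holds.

3

a: successors {g}; ~p there: g:F. ✗
b: successors {f, h}; ~p there: f:T, h:F. ✓
c: successors {d, f}; ~p there: d:F, f:T. ✓
d: successors {a, d, h}; ~p there: a:F, d:F, h:F. ✗
e: successors {a, d, h}; ~p there: a:F, d:F, h:F. ✗
f: successors {a, d}; ~p there: a:F, d:F. ✗
g: successors {a, d, e, f, g, h}; ~p there: a:F, d:F, e:F, f:T, g:F, h:F. ✓
h: successors {a, c, d, e}; ~p there: a:F, c:F, d:F, e:F. ✗
Satisfying worlds: {b, c, g}.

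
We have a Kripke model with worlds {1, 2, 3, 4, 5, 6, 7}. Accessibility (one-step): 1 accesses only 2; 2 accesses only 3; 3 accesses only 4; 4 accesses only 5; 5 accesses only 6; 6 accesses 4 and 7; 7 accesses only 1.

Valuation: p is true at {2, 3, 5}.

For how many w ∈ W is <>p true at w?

3

1: successors {2}; p there: 2:T. ✓
2: successors {3}; p there: 3:T. ✓
3: successors {4}; p there: 4:F. ✗
4: successors {5}; p there: 5:T. ✓
5: successors {6}; p there: 6:F. ✗
6: successors {4, 7}; p there: 4:F, 7:F. ✗
7: successors {1}; p there: 1:F. ✗
Satisfying worlds: {1, 2, 4}.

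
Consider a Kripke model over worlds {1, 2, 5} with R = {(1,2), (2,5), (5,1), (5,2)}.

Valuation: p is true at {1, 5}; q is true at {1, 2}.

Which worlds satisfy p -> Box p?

1: p is T, Box p is F. ✗
2: p is F, Box p is T. ✓
5: p is T, Box p is F. ✗

{2}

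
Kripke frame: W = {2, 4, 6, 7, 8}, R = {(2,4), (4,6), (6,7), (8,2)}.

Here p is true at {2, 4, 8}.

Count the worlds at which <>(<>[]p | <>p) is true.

2

2: successors {4}; <>[]p | <>p there: 4:F. ✗
4: successors {6}; <>[]p | <>p there: 6:T. ✓
6: successors {7}; <>[]p | <>p there: 7:F. ✗
7: no successors, so <>(<>[]p | <>p) fails. ✗
8: successors {2}; <>[]p | <>p there: 2:T. ✓
Satisfying worlds: {4, 8}.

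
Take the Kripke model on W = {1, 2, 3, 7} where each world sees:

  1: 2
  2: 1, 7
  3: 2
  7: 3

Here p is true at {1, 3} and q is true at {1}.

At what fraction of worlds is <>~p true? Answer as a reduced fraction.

1: successors {2}; ~p there: 2:T. ✓
2: successors {1, 7}; ~p there: 1:F, 7:T. ✓
3: successors {2}; ~p there: 2:T. ✓
7: successors {3}; ~p there: 3:F. ✗
That's 3 of 4 worlds, so 3/4.

3/4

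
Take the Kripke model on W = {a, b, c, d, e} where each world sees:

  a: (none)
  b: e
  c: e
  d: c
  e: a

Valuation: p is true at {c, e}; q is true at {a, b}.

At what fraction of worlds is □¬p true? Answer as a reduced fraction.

a: no successors, so □¬p holds vacuously. ✓
b: successors {e}; ¬p there: e:F. ✗
c: successors {e}; ¬p there: e:F. ✗
d: successors {c}; ¬p there: c:F. ✗
e: successors {a}; ¬p there: a:T. ✓
That's 2 of 5 worlds, so 2/5.

2/5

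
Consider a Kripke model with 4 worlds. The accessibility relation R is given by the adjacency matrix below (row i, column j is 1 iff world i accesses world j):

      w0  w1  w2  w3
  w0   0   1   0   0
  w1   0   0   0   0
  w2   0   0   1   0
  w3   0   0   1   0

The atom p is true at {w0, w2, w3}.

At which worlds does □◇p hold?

w0: successors {w1}; ◇p there: w1:F. ✗
w1: no successors, so □◇p holds vacuously. ✓
w2: successors {w2}; ◇p there: w2:T. ✓
w3: successors {w2}; ◇p there: w2:T. ✓

{w1, w2, w3}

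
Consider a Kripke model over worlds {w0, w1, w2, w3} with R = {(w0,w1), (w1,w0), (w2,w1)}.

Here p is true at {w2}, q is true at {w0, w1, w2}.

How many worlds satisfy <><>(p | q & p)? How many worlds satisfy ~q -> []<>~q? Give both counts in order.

0 and 4

For <><>(p | q & p):
w0: successors {w1}; <>(p | q & p) there: w1:F. ✗
w1: successors {w0}; <>(p | q & p) there: w0:F. ✗
w2: successors {w1}; <>(p | q & p) there: w1:F. ✗
w3: no successors, so <><>(p | q & p) fails. ✗
— 0 worlds.
For ~q -> []<>~q:
w0: ~q is F, []<>~q is F. ✓
w1: ~q is F, []<>~q is F. ✓
w2: ~q is F, []<>~q is F. ✓
w3: ~q is T, []<>~q is T. ✓
— 4 worlds.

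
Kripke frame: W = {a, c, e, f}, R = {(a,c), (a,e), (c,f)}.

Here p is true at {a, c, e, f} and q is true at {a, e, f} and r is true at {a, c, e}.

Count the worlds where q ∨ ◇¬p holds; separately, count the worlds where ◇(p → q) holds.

3 and 2

For q ∨ ◇¬p:
a: q is T, ◇¬p is F. ✓
c: q is F, ◇¬p is F. ✗
e: q is T, ◇¬p is F. ✓
f: q is T, ◇¬p is F. ✓
— 3 worlds.
For ◇(p → q):
a: successors {c, e}; p → q there: c:F, e:T. ✓
c: successors {f}; p → q there: f:T. ✓
e: no successors, so ◇(p → q) fails. ✗
f: no successors, so ◇(p → q) fails. ✗
— 2 worlds.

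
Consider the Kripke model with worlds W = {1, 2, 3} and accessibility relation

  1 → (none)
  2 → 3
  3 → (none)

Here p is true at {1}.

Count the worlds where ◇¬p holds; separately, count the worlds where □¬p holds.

1 and 3

For ◇¬p:
1: no successors, so ◇¬p fails. ✗
2: successors {3}; ¬p there: 3:T. ✓
3: no successors, so ◇¬p fails. ✗
— 1 world.
For □¬p:
1: no successors, so □¬p holds vacuously. ✓
2: successors {3}; ¬p there: 3:T. ✓
3: no successors, so □¬p holds vacuously. ✓
— 3 worlds.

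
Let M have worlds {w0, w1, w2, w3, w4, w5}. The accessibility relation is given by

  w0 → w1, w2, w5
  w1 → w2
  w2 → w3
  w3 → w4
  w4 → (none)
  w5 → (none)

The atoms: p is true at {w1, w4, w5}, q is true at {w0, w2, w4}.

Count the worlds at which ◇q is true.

w0: successors {w1, w2, w5}; q there: w1:F, w2:T, w5:F. ✓
w1: successors {w2}; q there: w2:T. ✓
w2: successors {w3}; q there: w3:F. ✗
w3: successors {w4}; q there: w4:T. ✓
w4: no successors, so ◇q fails. ✗
w5: no successors, so ◇q fails. ✗
Satisfying worlds: {w0, w1, w3}.

3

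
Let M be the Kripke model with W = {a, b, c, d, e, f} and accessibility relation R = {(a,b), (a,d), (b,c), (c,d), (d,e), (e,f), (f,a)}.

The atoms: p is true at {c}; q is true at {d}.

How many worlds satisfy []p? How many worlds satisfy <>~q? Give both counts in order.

1 and 5

For []p:
a: successors {b, d}; p there: b:F, d:F. ✗
b: successors {c}; p there: c:T. ✓
c: successors {d}; p there: d:F. ✗
d: successors {e}; p there: e:F. ✗
e: successors {f}; p there: f:F. ✗
f: successors {a}; p there: a:F. ✗
— 1 world.
For <>~q:
a: successors {b, d}; ~q there: b:T, d:F. ✓
b: successors {c}; ~q there: c:T. ✓
c: successors {d}; ~q there: d:F. ✗
d: successors {e}; ~q there: e:T. ✓
e: successors {f}; ~q there: f:T. ✓
f: successors {a}; ~q there: a:T. ✓
— 5 worlds.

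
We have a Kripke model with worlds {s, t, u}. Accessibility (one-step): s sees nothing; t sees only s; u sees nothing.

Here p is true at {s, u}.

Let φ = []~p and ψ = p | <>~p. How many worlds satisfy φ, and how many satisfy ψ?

For []~p:
s: no successors, so []~p holds vacuously. ✓
t: successors {s}; ~p there: s:F. ✗
u: no successors, so []~p holds vacuously. ✓
— 2 worlds.
For p | <>~p:
s: p is T, <>~p is F. ✓
t: p is F, <>~p is F. ✗
u: p is T, <>~p is F. ✓
— 2 worlds.

2 and 2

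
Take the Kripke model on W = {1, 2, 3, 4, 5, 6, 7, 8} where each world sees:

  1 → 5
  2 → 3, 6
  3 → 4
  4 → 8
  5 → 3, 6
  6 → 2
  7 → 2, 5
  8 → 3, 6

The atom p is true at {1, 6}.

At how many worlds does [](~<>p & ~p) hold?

1: successors {5}; ~<>p & ~p there: 5:F. ✗
2: successors {3, 6}; ~<>p & ~p there: 3:T, 6:F. ✗
3: successors {4}; ~<>p & ~p there: 4:T. ✓
4: successors {8}; ~<>p & ~p there: 8:F. ✗
5: successors {3, 6}; ~<>p & ~p there: 3:T, 6:F. ✗
6: successors {2}; ~<>p & ~p there: 2:F. ✗
7: successors {2, 5}; ~<>p & ~p there: 2:F, 5:F. ✗
8: successors {3, 6}; ~<>p & ~p there: 3:T, 6:F. ✗
Satisfying worlds: {3}.

1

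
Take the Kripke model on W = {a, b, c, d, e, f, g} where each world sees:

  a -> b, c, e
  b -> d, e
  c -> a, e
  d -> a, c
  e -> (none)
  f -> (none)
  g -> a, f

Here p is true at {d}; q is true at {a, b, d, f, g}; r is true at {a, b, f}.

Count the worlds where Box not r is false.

4

a: successors {b, c, e}; not r there: b:F, c:T, e:T. ✗
b: successors {d, e}; not r there: d:T, e:T. ✓
c: successors {a, e}; not r there: a:F, e:T. ✗
d: successors {a, c}; not r there: a:F, c:T. ✗
e: no successors, so Box not r holds vacuously. ✓
f: no successors, so Box not r holds vacuously. ✓
g: successors {a, f}; not r there: a:F, f:F. ✗
Satisfying worlds: {b, e, f}.
So Box not r fails at the other 4 worlds.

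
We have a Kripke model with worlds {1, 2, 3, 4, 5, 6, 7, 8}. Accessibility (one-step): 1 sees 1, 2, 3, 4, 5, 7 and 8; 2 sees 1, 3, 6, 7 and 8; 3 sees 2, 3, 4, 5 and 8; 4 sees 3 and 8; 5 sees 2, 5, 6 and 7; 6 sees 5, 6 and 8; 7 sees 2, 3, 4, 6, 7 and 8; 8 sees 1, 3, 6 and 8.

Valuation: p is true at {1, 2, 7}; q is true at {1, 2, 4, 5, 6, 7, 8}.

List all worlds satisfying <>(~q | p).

1: successors {1, 2, 3, 4, 5, 7, 8}; ~q | p there: 1:T, 2:T, 3:T, 4:F, 5:F, 7:T, 8:F. ✓
2: successors {1, 3, 6, 7, 8}; ~q | p there: 1:T, 3:T, 6:F, 7:T, 8:F. ✓
3: successors {2, 3, 4, 5, 8}; ~q | p there: 2:T, 3:T, 4:F, 5:F, 8:F. ✓
4: successors {3, 8}; ~q | p there: 3:T, 8:F. ✓
5: successors {2, 5, 6, 7}; ~q | p there: 2:T, 5:F, 6:F, 7:T. ✓
6: successors {5, 6, 8}; ~q | p there: 5:F, 6:F, 8:F. ✗
7: successors {2, 3, 4, 6, 7, 8}; ~q | p there: 2:T, 3:T, 4:F, 6:F, 7:T, 8:F. ✓
8: successors {1, 3, 6, 8}; ~q | p there: 1:T, 3:T, 6:F, 8:F. ✓

{1, 2, 3, 4, 5, 7, 8}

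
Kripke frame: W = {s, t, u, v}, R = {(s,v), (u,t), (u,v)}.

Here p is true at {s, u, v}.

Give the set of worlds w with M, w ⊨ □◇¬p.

s: successors {v}; ◇¬p there: v:F. ✗
t: no successors, so □◇¬p holds vacuously. ✓
u: successors {t, v}; ◇¬p there: t:F, v:F. ✗
v: no successors, so □◇¬p holds vacuously. ✓

{t, v}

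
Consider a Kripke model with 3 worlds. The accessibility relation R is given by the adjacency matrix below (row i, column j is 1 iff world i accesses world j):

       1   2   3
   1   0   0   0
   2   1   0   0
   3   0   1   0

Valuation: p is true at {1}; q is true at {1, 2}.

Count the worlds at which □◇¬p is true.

1

1: no successors, so □◇¬p holds vacuously. ✓
2: successors {1}; ◇¬p there: 1:F. ✗
3: successors {2}; ◇¬p there: 2:F. ✗
Satisfying worlds: {1}.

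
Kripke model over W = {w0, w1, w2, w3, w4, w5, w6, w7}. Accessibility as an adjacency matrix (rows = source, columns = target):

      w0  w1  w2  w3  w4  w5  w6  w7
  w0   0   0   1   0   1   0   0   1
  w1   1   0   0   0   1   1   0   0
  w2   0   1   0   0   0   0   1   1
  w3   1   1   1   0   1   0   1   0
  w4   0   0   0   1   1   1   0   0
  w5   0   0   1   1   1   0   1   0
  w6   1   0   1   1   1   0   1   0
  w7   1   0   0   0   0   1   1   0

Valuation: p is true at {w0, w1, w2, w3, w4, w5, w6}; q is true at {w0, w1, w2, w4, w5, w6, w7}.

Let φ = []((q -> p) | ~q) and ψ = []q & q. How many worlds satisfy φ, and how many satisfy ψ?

6 and 4

For []((q -> p) | ~q):
w0: successors {w2, w4, w7}; (q -> p) | ~q there: w2:T, w4:T, w7:F. ✗
w1: successors {w0, w4, w5}; (q -> p) | ~q there: w0:T, w4:T, w5:T. ✓
w2: successors {w1, w6, w7}; (q -> p) | ~q there: w1:T, w6:T, w7:F. ✗
w3: successors {w0, w1, w2, w4, w6}; (q -> p) | ~q there: w0:T, w1:T, w2:T, w4:T, w6:T. ✓
w4: successors {w3, w4, w5}; (q -> p) | ~q there: w3:T, w4:T, w5:T. ✓
w5: successors {w2, w3, w4, w6}; (q -> p) | ~q there: w2:T, w3:T, w4:T, w6:T. ✓
w6: successors {w0, w2, w3, w4, w6}; (q -> p) | ~q there: w0:T, w2:T, w3:T, w4:T, w6:T. ✓
w7: successors {w0, w5, w6}; (q -> p) | ~q there: w0:T, w5:T, w6:T. ✓
— 6 worlds.
For []q & q:
w0: []q is T, q is T. ✓
w1: []q is T, q is T. ✓
w2: []q is T, q is T. ✓
w3: []q is T, q is F. ✗
w4: []q is F, q is T. ✗
w5: []q is F, q is T. ✗
w6: []q is F, q is T. ✗
w7: []q is T, q is T. ✓
— 4 worlds.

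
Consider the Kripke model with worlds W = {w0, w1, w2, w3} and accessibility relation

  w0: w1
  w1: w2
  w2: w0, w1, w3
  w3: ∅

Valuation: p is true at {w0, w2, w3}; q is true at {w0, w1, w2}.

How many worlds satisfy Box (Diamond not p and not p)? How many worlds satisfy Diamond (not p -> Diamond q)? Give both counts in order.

1 and 3

For Box (Diamond not p and not p):
w0: successors {w1}; Diamond not p and not p there: w1:F. ✗
w1: successors {w2}; Diamond not p and not p there: w2:F. ✗
w2: successors {w0, w1, w3}; Diamond not p and not p there: w0:F, w1:F, w3:F. ✗
w3: no successors, so Box (Diamond not p and not p) holds vacuously. ✓
— 1 world.
For Diamond (not p -> Diamond q):
w0: successors {w1}; not p -> Diamond q there: w1:T. ✓
w1: successors {w2}; not p -> Diamond q there: w2:T. ✓
w2: successors {w0, w1, w3}; not p -> Diamond q there: w0:T, w1:T, w3:T. ✓
w3: no successors, so Diamond (not p -> Diamond q) fails. ✗
— 3 worlds.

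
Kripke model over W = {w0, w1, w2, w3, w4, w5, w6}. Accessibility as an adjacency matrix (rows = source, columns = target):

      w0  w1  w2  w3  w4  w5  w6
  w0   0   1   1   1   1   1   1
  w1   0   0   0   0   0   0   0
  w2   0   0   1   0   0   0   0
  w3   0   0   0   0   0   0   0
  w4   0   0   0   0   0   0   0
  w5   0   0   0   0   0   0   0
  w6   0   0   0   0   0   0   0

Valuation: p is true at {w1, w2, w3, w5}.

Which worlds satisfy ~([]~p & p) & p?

w0: ~([]~p & p) is T, p is F. ✗
w1: ~([]~p & p) is F, p is T. ✗
w2: ~([]~p & p) is T, p is T. ✓
w3: ~([]~p & p) is F, p is T. ✗
w4: ~([]~p & p) is T, p is F. ✗
w5: ~([]~p & p) is F, p is T. ✗
w6: ~([]~p & p) is T, p is F. ✗

{w2}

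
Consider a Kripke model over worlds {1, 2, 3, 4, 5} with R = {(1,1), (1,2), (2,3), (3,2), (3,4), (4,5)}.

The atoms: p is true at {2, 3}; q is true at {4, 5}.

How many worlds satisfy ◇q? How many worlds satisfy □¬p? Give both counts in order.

2 and 2

For ◇q:
1: successors {1, 2}; q there: 1:F, 2:F. ✗
2: successors {3}; q there: 3:F. ✗
3: successors {2, 4}; q there: 2:F, 4:T. ✓
4: successors {5}; q there: 5:T. ✓
5: no successors, so ◇q fails. ✗
— 2 worlds.
For □¬p:
1: successors {1, 2}; ¬p there: 1:T, 2:F. ✗
2: successors {3}; ¬p there: 3:F. ✗
3: successors {2, 4}; ¬p there: 2:F, 4:T. ✗
4: successors {5}; ¬p there: 5:T. ✓
5: no successors, so □¬p holds vacuously. ✓
— 2 worlds.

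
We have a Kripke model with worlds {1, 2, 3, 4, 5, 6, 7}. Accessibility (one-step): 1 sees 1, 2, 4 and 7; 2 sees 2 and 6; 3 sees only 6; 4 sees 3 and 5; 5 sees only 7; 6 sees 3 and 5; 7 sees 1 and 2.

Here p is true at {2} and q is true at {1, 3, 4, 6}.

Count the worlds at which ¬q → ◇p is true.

6

1: ¬q is F, ◇p is T. ✓
2: ¬q is T, ◇p is T. ✓
3: ¬q is F, ◇p is F. ✓
4: ¬q is F, ◇p is F. ✓
5: ¬q is T, ◇p is F. ✗
6: ¬q is F, ◇p is F. ✓
7: ¬q is T, ◇p is T. ✓
Satisfying worlds: {1, 2, 3, 4, 6, 7}.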